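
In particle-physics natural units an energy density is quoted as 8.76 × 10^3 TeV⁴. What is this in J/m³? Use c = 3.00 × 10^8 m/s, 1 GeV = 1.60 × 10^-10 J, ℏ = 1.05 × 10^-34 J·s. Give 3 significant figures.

1.84 × 10^53 J/m³

[E]/[L]³ = [E]⁴/(ℏc)³; restore (ℏc)⁻³.
1 GeV⁴ → 1/(ℏc)³ × (1 GeV in J)⁴ = 2.10 × 10^37 J/m³.
Convert the energy scale: 8.76 × 10^3 TeV⁴ = 8.76 × 10^15 GeV⁴.
Result: 8.76 × 10^15 × 2.10 × 10^37 = 1.84 × 10^53 J/m³.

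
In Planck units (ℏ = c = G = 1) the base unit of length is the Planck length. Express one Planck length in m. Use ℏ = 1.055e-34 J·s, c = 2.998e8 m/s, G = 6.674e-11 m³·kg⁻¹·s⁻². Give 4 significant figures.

1.616e-35 m

ℓ_P = √(ℏG/c³)
  = √(2.613e-70)
  = 1.616e-35 m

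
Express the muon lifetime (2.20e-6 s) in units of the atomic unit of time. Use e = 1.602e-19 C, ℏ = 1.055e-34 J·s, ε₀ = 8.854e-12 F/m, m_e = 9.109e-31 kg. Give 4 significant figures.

atomic unit of time: τ_au = (4πε₀)²ℏ³/(m_e e⁴) = 2.423e-17 s.
2.20e-6 / 2.423e-17 = 9.080e10

9.080e10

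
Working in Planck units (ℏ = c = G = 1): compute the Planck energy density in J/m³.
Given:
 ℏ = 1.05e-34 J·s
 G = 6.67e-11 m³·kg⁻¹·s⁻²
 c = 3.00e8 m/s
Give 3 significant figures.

The unique combination of the constants set to 1 with dimensions of energy density is u_P = c⁷/(ℏG²).
  = 2.19e59 / 4.67e-55
  = 4.68e113 J/m³

4.68e113 J/m³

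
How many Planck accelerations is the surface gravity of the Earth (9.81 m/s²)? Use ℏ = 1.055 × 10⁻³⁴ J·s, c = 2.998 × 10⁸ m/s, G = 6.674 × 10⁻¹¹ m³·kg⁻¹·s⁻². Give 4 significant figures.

Planck acceleration: a_P = √(c⁷/(ℏG)) = 5.560 × 10⁵¹ m/s².
9.81 / 5.560 × 10⁵¹ = 1.764 × 10⁻⁵¹

1.764 × 10⁻⁵¹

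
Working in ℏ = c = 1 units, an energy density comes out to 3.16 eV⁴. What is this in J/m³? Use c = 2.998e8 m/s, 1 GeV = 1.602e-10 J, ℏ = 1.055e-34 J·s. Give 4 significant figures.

65.78 J/m³

[E]/[L]³ = [E]⁴/(ℏc)³; restore (ℏc)⁻³.
1 GeV⁴ → 1/(ℏc)³ × (1 GeV in J)⁴ = 2.082e37 J/m³.
Convert the energy scale: 3.16 eV⁴ = 3.16e-36 GeV⁴.
Result: 3.16e-36 × 2.082e37 = 65.78 J/m³.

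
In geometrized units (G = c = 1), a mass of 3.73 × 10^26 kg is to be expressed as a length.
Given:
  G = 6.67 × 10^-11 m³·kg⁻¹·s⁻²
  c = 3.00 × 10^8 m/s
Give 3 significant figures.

0.276 m

In G = c = 1 units mass has dimensions of length; the conversion factor is G/c².
3.73 × 10^26 kg × (G/c²) = 0.276 m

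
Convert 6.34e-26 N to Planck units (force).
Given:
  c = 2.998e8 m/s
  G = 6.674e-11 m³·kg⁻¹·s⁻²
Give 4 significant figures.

5.238e-70

Planck force: F_P = c⁴/G = 1.210e44 N.
6.34e-26 / 1.210e44 = 5.238e-70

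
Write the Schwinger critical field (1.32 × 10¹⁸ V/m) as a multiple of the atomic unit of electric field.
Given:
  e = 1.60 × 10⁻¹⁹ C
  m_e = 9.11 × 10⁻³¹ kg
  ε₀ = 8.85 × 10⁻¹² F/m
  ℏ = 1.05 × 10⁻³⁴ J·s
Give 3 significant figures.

2.54 × 10⁶

atomic unit of electric field: E_au = E_h/(e a₀) = m_e²e⁵/((4πε₀)³ℏ⁴) = 5.20 × 10¹¹ V/m.
1.32 × 10¹⁸ / 5.20 × 10¹¹ = 2.54 × 10⁶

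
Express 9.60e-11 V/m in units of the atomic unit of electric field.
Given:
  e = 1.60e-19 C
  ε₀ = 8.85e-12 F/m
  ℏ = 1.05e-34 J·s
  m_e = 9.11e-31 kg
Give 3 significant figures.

atomic unit of electric field: E_au = E_h/(e a₀) = m_e²e⁵/((4πε₀)³ℏ⁴) = 5.20e11 V/m.
9.60e-11 / 5.20e11 = 1.84e-22

1.84e-22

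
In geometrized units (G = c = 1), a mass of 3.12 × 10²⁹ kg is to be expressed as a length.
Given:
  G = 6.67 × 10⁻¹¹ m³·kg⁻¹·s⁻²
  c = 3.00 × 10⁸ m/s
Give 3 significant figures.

231 m

In G = c = 1 units mass has dimensions of length; the conversion factor is G/c².
3.12 × 10²⁹ kg × (G/c²) = 231 m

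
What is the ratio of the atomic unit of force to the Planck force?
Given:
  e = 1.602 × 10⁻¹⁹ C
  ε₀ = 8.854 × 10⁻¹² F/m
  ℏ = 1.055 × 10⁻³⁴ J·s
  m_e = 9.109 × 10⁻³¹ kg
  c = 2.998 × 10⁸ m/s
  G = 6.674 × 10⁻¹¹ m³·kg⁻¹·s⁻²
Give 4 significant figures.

6.791 × 10⁻⁵²

atomic unit of force: F_au = E_h/a₀ = m_e²e⁶/((4πε₀)³ℏ⁴) = 8.220 × 10⁻⁸ N
Planck force: F_P = c⁴/G = 1.210 × 10⁴⁴ N
ratio = 8.220 × 10⁻⁸ / 1.210 × 10⁴⁴ = 6.791 × 10⁻⁵²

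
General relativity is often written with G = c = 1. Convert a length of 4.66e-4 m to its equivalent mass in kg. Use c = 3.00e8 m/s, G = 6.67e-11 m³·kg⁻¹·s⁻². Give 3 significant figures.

Length → mass via c²/G.
4.66e-4 m × (c²/G) = 6.29e23 kg

6.29e23 kg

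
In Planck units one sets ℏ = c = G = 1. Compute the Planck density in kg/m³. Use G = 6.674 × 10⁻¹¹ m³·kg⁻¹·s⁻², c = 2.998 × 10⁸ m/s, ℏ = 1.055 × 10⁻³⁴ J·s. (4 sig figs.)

5.154 × 10⁹⁶ kg/m³

ρ_P = c⁵/(ℏG²)
  = 2.422 × 10⁴² / 4.699 × 10⁻⁵⁵
  = 5.154 × 10⁹⁶ kg/m³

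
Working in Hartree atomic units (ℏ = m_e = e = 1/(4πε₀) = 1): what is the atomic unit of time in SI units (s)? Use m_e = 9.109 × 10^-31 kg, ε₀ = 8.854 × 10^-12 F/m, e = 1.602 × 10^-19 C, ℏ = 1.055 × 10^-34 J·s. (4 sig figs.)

Dimensional analysis gives τ_au = (4πε₀)²ℏ³/(m_e e⁴).
E_h = 4.354 × 10^-18 J
ℏ/E_h = 2.423 × 10^-17 s

2.423 × 10^-17 s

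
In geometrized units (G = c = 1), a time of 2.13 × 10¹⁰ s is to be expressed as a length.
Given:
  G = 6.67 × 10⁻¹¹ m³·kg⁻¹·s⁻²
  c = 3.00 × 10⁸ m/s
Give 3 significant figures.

Time → length via c.
2.13 × 10¹⁰ s × (c) = 6.39 × 10¹⁸ m

6.39 × 10¹⁸ m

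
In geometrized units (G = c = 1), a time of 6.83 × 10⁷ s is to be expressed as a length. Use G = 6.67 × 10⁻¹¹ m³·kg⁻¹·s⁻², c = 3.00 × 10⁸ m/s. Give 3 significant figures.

2.05 × 10¹⁶ m

Time → length via c.
6.83 × 10⁷ s × (c) = 2.05 × 10¹⁶ m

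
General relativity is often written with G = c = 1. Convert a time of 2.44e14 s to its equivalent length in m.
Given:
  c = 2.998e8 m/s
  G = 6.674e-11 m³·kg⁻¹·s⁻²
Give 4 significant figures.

Time → length via c.
2.44e14 s × (c) = 7.315e22 m

7.315e22 m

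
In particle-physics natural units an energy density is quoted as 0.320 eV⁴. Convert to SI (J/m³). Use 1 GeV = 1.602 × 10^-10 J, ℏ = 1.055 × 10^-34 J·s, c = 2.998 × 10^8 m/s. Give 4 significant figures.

[E]/[L]³ = [E]⁴/(ℏc)³; restore (ℏc)⁻³.
1 GeV⁴ → 1/(ℏc)³ × (1 GeV in J)⁴ = 2.082 × 10^37 J/m³.
Convert the energy scale: 0.320 eV⁴ = 3.20 × 10^-37 GeV⁴.
Result: 3.20 × 10^-37 × 2.082 × 10^37 = 6.661 J/m³.

6.661 J/m³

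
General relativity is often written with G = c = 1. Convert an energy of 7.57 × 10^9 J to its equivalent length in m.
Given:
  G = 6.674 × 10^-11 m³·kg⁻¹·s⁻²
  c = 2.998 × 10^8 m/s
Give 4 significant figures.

6.254 × 10^-35 m

Energy → length via G/c⁴.
7.57 × 10^9 J × (G/c⁴) = 6.254 × 10^-35 m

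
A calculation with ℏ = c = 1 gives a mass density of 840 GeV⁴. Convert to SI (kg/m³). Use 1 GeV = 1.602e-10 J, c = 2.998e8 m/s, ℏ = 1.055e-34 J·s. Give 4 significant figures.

Mass density is [E]/(c²[L]³) = [E]⁴/(ℏ³c⁵).
1 GeV⁴ → 1/(ℏ³c⁵) × (1 GeV in J)⁴ = 2.316e20 kg/m³.
Result: 840 × 2.316e20 = 1.945e23 kg/m³.

1.945e23 kg/m³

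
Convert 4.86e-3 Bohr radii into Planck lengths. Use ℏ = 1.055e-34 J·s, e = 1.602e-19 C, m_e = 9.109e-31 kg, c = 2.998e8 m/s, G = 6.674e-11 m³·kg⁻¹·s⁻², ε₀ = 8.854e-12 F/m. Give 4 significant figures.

1.593e22

Bohr radius: a₀ = 4πε₀ℏ²/(m_e e²) = 5.297e-11 m
Planck length: ℓ_P = √(ℏG/c³) = 1.616e-35 m
4.86e-3 × 5.297e-11 / 1.616e-35 = 1.593e22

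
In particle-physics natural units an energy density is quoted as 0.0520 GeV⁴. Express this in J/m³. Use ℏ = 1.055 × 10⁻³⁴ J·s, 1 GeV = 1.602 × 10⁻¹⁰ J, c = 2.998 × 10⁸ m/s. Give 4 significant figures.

[E]/[L]³ = [E]⁴/(ℏc)³; restore (ℏc)⁻³.
1 GeV⁴ → 1/(ℏc)³ × (1 GeV in J)⁴ = 2.082 × 10³⁷ J/m³.
Result: 0.0520 × 2.082 × 10³⁷ = 1.082 × 10³⁶ J/m³.

1.082 × 10³⁶ J/m³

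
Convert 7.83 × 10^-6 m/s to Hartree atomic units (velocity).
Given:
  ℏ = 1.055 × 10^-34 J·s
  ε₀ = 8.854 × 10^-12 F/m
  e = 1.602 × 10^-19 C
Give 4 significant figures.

atomic unit of velocity: v_au = e²/(4πε₀ℏ) = 2.186 × 10^6 m/s.
7.83 × 10^-6 / 2.186 × 10^6 = 3.581 × 10^-12

3.581 × 10^-12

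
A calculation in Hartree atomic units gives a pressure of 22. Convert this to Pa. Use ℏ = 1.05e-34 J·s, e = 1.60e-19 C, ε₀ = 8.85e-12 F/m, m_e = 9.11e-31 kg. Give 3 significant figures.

One atomic unit of pressure: P_au = E_h/a₀³ = m_e⁴e¹⁰/((4πε₀)⁵ℏ⁸) = 3.01e13 Pa.
22 × 3.01e13 Pa = 6.63e14 Pa

6.63e14 Pa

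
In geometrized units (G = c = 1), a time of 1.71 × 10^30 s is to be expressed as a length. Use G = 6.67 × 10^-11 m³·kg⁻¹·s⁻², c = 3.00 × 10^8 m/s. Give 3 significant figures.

5.13 × 10^38 m

Time → length via c.
1.71 × 10^30 s × (c) = 5.13 × 10^38 m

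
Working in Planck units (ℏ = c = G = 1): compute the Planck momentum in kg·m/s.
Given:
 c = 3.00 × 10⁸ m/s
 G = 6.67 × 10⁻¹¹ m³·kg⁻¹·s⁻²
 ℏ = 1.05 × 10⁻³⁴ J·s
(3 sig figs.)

6.52 kg·m/s

The unique combination of the constants set to 1 with dimensions of momentum is p_P = √(ℏc³/G).
  = √(42.5)
  = 6.52 kg·m/s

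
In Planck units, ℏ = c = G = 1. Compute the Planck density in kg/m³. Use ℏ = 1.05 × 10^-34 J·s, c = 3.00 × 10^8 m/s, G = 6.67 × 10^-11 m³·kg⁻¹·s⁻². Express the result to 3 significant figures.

From ℏ = c = G = 1 the density scale is ρ_P = c⁵/(ℏG²).
  = 2.43 × 10^42 / 4.67 × 10^-55
  = 5.20 × 10^96 kg/m³

5.20 × 10^96 kg/m³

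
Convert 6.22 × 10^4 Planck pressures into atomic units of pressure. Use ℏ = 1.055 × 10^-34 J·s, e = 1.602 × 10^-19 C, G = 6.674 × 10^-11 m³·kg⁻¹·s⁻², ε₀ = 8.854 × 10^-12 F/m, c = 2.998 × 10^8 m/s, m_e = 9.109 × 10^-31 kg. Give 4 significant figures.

9.837 × 10^104

Planck pressure: p_P = c⁷/(ℏG²) = 4.632 × 10^113 Pa
atomic unit of pressure: P_au = E_h/a₀³ = m_e⁴e¹⁰/((4πε₀)⁵ℏ⁸) = 2.929 × 10^13 Pa
6.22 × 10^4 × 4.632 × 10^113 / 2.929 × 10^13 = 9.837 × 10^104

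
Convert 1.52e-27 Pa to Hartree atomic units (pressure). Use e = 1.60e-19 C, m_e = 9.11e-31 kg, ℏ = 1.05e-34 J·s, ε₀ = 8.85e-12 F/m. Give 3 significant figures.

5.04e-41

atomic unit of pressure: P_au = E_h/a₀³ = m_e⁴e¹⁰/((4πε₀)⁵ℏ⁸) = 3.01e13 Pa.
1.52e-27 / 3.01e13 = 5.04e-41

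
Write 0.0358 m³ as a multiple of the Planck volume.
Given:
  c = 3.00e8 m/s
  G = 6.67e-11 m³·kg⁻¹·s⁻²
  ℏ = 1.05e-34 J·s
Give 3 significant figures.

8.57e102

Planck volume: V_P = (ℏG/c³)^(3/2) = 4.18e-105 m³.
0.0358 / 4.18e-105 = 8.57e102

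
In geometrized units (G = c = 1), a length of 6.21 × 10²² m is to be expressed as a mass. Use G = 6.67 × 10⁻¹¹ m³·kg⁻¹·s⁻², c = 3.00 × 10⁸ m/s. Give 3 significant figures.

8.38 × 10⁴⁹ kg

Length → mass via c²/G.
6.21 × 10²² m × (c²/G) = 8.38 × 10⁴⁹ kg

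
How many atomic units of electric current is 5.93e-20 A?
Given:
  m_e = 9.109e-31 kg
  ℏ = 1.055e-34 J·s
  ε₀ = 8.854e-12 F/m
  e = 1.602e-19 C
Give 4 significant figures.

atomic unit of electric current: I_au = e E_h/ℏ = m_e e⁵/((4πε₀)²ℏ³) = 6.612e-3 A.
5.93e-20 / 6.612e-3 = 8.969e-18

8.969e-18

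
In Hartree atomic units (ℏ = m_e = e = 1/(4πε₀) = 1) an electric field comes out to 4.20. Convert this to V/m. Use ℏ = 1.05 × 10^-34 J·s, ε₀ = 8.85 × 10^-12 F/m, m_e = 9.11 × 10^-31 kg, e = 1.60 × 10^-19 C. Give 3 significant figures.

2.19 × 10^12 V/m

One atomic unit of electric field: E_au = E_h/(e a₀) = m_e²e⁵/((4πε₀)³ℏ⁴) = 5.20 × 10^11 V/m.
4.20 × 5.20 × 10^11 V/m = 2.19 × 10^12 V/m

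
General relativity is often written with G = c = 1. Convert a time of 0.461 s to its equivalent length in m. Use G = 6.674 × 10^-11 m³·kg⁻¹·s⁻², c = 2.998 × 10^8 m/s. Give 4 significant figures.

Time → length via c.
0.461 s × (c) = 1.382 × 10^8 m

1.382 × 10^8 m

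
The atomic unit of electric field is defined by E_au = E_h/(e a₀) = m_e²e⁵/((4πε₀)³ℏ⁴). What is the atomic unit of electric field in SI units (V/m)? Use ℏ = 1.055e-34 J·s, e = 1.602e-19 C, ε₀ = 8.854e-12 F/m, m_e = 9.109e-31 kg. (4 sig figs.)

E_au = E_h/(e a₀) = m_e²e⁵/((4πε₀)³ℏ⁴)
E_h = 4.354e-18 J
a₀ = 5.297e-11 m
E_h/(e·a₀) = 5.131e11 V/m

5.131e11 V/m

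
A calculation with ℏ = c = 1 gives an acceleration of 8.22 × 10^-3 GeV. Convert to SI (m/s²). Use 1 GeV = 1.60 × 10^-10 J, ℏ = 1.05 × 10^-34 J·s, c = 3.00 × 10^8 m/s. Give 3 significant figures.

Acceleration is [L]/[T]² = c·[E]/ℏ.
1 GeV → c/ℏ × (1 GeV in J) = 4.57 × 10^32 m/s².
Result: 8.22 × 10^-3 × 4.57 × 10^32 = 3.76 × 10^30 m/s².

3.76 × 10^30 m/s²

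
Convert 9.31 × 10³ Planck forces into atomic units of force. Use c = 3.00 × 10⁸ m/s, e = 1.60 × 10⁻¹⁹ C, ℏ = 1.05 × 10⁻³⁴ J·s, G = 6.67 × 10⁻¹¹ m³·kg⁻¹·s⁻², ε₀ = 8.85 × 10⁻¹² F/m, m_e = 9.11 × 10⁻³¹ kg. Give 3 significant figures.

Planck force: F_P = c⁴/G = 1.21 × 10⁴⁴ N
atomic unit of force: F_au = E_h/a₀ = m_e²e⁶/((4πε₀)³ℏ⁴) = 8.33 × 10⁻⁸ N
9.31 × 10³ × 1.21 × 10⁴⁴ / 8.33 × 10⁻⁸ = 1.36 × 10⁵⁵

1.36 × 10⁵⁵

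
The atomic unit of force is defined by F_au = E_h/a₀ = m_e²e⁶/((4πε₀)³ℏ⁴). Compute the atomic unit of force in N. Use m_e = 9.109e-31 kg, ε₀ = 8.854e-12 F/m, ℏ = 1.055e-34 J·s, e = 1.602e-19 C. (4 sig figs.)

8.220e-8 N

F_au = E_h/a₀ = m_e²e⁶/((4πε₀)³ℏ⁴)
E_h = 4.354e-18 J
a₀ = 5.297e-11 m
E_h/a₀ = 8.220e-8 N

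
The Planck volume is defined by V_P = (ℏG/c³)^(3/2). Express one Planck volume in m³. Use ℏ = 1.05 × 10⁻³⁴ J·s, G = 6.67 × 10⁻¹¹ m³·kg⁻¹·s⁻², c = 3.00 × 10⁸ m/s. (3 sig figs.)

4.18 × 10⁻¹⁰⁵ m³

V_P = (ℏG/c³)^(3/2)
  = √(1.75 × 10⁻²⁰⁹)
  = 4.18 × 10⁻¹⁰⁵ m³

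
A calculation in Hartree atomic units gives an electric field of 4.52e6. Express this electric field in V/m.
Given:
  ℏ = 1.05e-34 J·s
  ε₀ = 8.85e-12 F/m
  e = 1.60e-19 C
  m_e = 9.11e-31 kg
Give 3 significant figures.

One atomic unit of electric field: E_au = E_h/(e a₀) = m_e²e⁵/((4πε₀)³ℏ⁴) = 5.20e11 V/m.
4.52e6 × 5.20e11 V/m = 2.35e18 V/m

2.35e18 V/m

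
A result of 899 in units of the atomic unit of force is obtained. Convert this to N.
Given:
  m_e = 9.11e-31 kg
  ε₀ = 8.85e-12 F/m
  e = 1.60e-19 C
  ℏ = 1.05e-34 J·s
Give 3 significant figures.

One atomic unit of force: F_au = E_h/a₀ = m_e²e⁶/((4πε₀)³ℏ⁴) = 8.33e-8 N.
899 × 8.33e-8 N = 7.49e-5 N

7.49e-5 N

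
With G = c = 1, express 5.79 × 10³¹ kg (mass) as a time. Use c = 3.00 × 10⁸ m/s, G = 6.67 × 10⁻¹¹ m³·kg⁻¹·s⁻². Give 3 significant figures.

1.43 × 10⁻⁴ s

Mass → time via G/c³.
5.79 × 10³¹ kg × (G/c³) = 1.43 × 10⁻⁴ s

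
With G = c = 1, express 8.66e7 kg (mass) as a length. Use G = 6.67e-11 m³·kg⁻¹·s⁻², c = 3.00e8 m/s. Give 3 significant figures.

6.42e-20 m

In G = c = 1 units mass has dimensions of length; the conversion factor is G/c².
8.66e7 kg × (G/c²) = 6.42e-20 m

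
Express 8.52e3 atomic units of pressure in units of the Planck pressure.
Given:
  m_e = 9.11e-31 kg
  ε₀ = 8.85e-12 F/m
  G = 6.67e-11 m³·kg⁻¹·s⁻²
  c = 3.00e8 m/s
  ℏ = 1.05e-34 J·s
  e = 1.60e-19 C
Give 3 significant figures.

5.48e-97

atomic unit of pressure: P_au = E_h/a₀³ = m_e⁴e¹⁰/((4πε₀)⁵ℏ⁸) = 3.01e13 Pa
Planck pressure: p_P = c⁷/(ℏG²) = 4.68e113 Pa
8.52e3 × 3.01e13 / 4.68e113 = 5.48e-97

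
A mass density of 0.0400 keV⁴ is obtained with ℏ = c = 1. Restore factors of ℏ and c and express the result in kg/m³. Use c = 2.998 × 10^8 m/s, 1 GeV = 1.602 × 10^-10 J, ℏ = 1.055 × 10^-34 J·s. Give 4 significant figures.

Mass density is [E]/(c²[L]³) = [E]⁴/(ℏ³c⁵).
1 GeV⁴ → 1/(ℏ³c⁵) × (1 GeV in J)⁴ = 2.316 × 10^20 kg/m³.
Convert the energy scale: 0.0400 keV⁴ = 4.00 × 10^-26 GeV⁴.
Result: 4.00 × 10^-26 × 2.316 × 10^20 = 9.264 × 10^-6 kg/m³.

9.264 × 10^-6 kg/m³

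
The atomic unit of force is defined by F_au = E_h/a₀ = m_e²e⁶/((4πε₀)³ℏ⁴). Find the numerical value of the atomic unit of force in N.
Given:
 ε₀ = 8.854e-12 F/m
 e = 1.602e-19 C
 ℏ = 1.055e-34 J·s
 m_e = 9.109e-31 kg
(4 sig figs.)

F_au = E_h/a₀ = m_e²e⁶/((4πε₀)³ℏ⁴)
E_h = 4.354e-18 J
a₀ = 5.297e-11 m
E_h/a₀ = 8.220e-8 N

8.220e-8 N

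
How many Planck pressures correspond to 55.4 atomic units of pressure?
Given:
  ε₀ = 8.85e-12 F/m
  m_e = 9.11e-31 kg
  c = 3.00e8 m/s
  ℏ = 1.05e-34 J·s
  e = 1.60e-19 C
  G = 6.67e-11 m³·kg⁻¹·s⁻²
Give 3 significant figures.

atomic unit of pressure: P_au = E_h/a₀³ = m_e⁴e¹⁰/((4πε₀)⁵ℏ⁸) = 3.01e13 Pa
Planck pressure: p_P = c⁷/(ℏG²) = 4.68e113 Pa
55.4 × 3.01e13 / 4.68e113 = 3.57e-99

3.57e-99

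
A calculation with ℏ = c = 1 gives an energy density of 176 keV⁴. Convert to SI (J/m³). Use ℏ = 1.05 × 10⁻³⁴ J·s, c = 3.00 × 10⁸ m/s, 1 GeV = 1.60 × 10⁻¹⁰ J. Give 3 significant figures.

3.69 × 10¹⁵ J/m³

[E]/[L]³ = [E]⁴/(ℏc)³; restore (ℏc)⁻³.
1 GeV⁴ → 1/(ℏc)³ × (1 GeV in J)⁴ = 2.10 × 10³⁷ J/m³.
Convert the energy scale: 176 keV⁴ = 1.76 × 10⁻²² GeV⁴.
Result: 1.76 × 10⁻²² × 2.10 × 10³⁷ = 3.69 × 10¹⁵ J/m³.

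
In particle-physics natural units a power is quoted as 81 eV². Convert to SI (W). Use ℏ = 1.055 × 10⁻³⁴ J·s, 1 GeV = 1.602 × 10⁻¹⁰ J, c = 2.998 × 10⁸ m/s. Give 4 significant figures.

Power is [E]/[T] = [E]²/ℏ.
1 GeV² → 1/ℏ × (1 GeV in J)² = 2.433 × 10¹⁴ W.
Convert the energy scale: 81 eV² = 8.10 × 10⁻¹⁷ GeV².
Result: 8.10 × 10⁻¹⁷ × 2.433 × 10¹⁴ = 0.01970 W.

0.01970 W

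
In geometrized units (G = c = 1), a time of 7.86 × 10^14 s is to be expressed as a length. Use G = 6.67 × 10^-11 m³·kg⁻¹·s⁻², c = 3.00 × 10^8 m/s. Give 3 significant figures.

Time → length via c.
7.86 × 10^14 s × (c) = 2.36 × 10^23 m

2.36 × 10^23 m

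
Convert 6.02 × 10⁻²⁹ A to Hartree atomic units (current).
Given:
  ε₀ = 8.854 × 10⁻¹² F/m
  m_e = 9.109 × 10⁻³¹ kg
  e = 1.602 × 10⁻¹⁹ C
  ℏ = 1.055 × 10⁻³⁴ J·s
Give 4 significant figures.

9.105 × 10⁻²⁷

atomic unit of electric current: I_au = e E_h/ℏ = m_e e⁵/((4πε₀)²ℏ³) = 6.612 × 10⁻³ A.
6.02 × 10⁻²⁹ / 6.612 × 10⁻³ = 9.105 × 10⁻²⁷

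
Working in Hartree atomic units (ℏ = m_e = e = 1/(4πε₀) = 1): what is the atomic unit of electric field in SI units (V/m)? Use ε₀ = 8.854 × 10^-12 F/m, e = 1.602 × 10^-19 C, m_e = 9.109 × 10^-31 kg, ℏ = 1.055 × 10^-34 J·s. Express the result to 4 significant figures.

5.131 × 10^11 V/m

The unique combination of the constants set to 1 with dimensions of electric field is E_au = E_h/(e a₀) = m_e²e⁵/((4πε₀)³ℏ⁴).
E_h = 4.354 × 10^-18 J
a₀ = 5.297 × 10^-11 m
E_h/(e·a₀) = 5.131 × 10^11 V/m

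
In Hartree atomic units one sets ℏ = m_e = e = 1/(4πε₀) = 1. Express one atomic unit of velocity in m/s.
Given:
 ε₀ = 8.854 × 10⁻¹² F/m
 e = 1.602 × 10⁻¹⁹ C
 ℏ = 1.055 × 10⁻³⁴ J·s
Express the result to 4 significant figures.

2.186 × 10⁶ m/s

v_au = e²/(4πε₀ℏ)
  = 2.566 × 10⁻³⁸ / 1.174 × 10⁻⁴⁴
  = 2.186 × 10⁶ m/s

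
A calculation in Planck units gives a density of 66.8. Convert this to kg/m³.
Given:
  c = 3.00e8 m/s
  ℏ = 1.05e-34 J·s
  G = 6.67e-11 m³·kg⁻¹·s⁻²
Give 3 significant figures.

One Planck density: ρ_P = c⁵/(ℏG²) = 5.20e96 kg/m³.
66.8 × 5.20e96 kg/m³ = 3.47e98 kg/m³

3.47e98 kg/m³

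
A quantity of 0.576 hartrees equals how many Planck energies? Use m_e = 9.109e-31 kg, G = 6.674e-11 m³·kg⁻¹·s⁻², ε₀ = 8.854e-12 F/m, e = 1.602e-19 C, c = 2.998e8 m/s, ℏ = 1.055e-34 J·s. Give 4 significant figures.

1.282e-27

hartree: E_h = m_e e⁴/(4πε₀ℏ)² = 4.354e-18 J
Planck energy: E_P = √(ℏc⁵/G) = 1.957e9 J
0.576 × 4.354e-18 / 1.957e9 = 1.282e-27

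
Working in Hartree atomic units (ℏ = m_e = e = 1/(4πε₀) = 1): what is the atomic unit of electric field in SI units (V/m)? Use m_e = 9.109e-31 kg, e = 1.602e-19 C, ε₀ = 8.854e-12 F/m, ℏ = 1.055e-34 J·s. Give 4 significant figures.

5.131e11 V/m

From ℏ = m_e = e = 1/(4πε₀) = 1 the electric field scale is E_au = E_h/(e a₀) = m_e²e⁵/((4πε₀)³ℏ⁴).
E_h = 4.354e-18 J
a₀ = 5.297e-11 m
E_h/(e·a₀) = 5.131e11 V/m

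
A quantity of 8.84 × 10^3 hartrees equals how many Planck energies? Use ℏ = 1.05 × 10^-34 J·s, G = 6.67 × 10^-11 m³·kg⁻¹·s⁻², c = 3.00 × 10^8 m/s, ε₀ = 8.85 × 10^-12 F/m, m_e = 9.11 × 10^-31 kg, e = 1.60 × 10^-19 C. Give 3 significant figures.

hartree: E_h = m_e e⁴/(4πε₀ℏ)² = 4.38 × 10^-18 J
Planck energy: E_P = √(ℏc⁵/G) = 1.96 × 10^9 J
8.84 × 10^3 × 4.38 × 10^-18 / 1.96 × 10^9 = 1.98 × 10^-23

1.98 × 10^-23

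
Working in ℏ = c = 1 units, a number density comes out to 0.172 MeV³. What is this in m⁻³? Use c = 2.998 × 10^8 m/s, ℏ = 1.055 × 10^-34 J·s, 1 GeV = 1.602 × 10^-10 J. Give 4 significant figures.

2.235 × 10^37 m⁻³

Number density is [L]⁻³ = [E]³/(ℏc)³.
1 GeV³ → 1/(ℏc)³ × (1 GeV in J)³ = 1.299 × 10^47 m⁻³.
Convert the energy scale: 0.172 MeV³ = 1.72 × 10^-10 GeV³.
Result: 1.72 × 10^-10 × 1.299 × 10^47 = 2.235 × 10^37 m⁻³.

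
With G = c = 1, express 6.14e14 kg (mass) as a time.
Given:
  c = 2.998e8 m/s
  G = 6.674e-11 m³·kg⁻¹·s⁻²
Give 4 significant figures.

1.521e-21 s

Mass → time via G/c³.
6.14e14 kg × (G/c³) = 1.521e-21 s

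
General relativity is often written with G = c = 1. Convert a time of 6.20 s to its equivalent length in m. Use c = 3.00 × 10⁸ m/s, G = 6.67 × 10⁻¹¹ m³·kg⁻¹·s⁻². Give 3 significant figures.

Time → length via c.
6.20 s × (c) = 1.86 × 10⁹ m

1.86 × 10⁹ m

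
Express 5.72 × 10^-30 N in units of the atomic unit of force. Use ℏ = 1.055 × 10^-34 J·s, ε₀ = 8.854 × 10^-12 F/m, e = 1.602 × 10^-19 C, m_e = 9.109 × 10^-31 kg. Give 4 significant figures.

atomic unit of force: F_au = E_h/a₀ = m_e²e⁶/((4πε₀)³ℏ⁴) = 8.220 × 10^-8 N.
5.72 × 10^-30 / 8.220 × 10^-8 = 6.959 × 10^-23

6.959 × 10^-23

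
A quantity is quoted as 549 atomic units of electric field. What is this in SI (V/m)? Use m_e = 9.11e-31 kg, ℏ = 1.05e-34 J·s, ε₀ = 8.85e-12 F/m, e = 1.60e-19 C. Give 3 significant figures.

2.86e14 V/m

One atomic unit of electric field: E_au = E_h/(e a₀) = m_e²e⁵/((4πε₀)³ℏ⁴) = 5.20e11 V/m.
549 × 5.20e11 V/m = 2.86e14 V/m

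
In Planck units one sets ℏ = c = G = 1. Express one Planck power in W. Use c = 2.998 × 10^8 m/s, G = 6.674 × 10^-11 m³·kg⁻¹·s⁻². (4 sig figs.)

P_P = c⁵/G
  = 2.422 × 10^42 / 6.674 × 10^-11
  = 3.629 × 10^52 W

3.629 × 10^52 W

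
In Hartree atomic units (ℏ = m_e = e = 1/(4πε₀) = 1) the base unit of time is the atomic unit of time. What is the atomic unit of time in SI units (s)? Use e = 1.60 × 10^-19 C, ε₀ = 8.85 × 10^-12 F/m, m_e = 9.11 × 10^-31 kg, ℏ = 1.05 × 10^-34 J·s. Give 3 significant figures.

τ_au = (4πε₀)²ℏ³/(m_e e⁴)
E_h = 4.38 × 10^-18 J
ℏ/E_h = 2.40 × 10^-17 s

2.40 × 10^-17 s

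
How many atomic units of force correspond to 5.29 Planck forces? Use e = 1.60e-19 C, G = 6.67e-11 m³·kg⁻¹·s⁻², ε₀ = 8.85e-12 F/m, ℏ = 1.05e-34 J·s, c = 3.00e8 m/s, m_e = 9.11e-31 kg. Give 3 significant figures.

Planck force: F_P = c⁴/G = 1.21e44 N
atomic unit of force: F_au = E_h/a₀ = m_e²e⁶/((4πε₀)³ℏ⁴) = 8.33e-8 N
5.29 × 1.21e44 / 8.33e-8 = 7.71e51

7.71e51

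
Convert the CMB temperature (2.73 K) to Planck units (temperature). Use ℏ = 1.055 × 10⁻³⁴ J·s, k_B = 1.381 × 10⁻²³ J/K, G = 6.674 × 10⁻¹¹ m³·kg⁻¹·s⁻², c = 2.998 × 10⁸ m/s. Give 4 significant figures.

1.927 × 10⁻³²

Planck temperature: T_P = √(ℏc⁵/G) / k_B = 1.417 × 10³² K.
2.73 / 1.417 × 10³² = 1.927 × 10⁻³²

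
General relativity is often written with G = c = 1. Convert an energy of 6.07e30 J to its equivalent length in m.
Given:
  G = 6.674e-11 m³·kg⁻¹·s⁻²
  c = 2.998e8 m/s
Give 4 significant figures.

Energy → length via G/c⁴.
6.07e30 J × (G/c⁴) = 5.015e-14 m

5.015e-14 m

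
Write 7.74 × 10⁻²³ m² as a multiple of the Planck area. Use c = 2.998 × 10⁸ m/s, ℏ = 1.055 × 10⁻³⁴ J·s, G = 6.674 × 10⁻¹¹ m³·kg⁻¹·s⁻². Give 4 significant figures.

2.962 × 10⁴⁷

Planck area: A_P = ℏG/c³ = 2.613 × 10⁻⁷⁰ m².
7.74 × 10⁻²³ / 2.613 × 10⁻⁷⁰ = 2.962 × 10⁴⁷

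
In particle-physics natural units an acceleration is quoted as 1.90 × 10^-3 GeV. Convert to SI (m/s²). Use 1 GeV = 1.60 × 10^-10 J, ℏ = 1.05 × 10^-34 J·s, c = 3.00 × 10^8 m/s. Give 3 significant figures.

8.69 × 10^29 m/s²

Acceleration is [L]/[T]² = c·[E]/ℏ.
1 GeV → c/ℏ × (1 GeV in J) = 4.57 × 10^32 m/s².
Result: 1.90 × 10^-3 × 4.57 × 10^32 = 8.69 × 10^29 m/s².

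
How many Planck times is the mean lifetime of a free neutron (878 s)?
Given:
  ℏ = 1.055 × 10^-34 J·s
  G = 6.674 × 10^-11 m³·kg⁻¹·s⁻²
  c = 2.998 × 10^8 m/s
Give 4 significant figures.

Planck time: t_P = √(ℏG/c⁵) = 5.392 × 10^-44 s.
878 / 5.392 × 10^-44 = 1.628 × 10^46

1.628 × 10^46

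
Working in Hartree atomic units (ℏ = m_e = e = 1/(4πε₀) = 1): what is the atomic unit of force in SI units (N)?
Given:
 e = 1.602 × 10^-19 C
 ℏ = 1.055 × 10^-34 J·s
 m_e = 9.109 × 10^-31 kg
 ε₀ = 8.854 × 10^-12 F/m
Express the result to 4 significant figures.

The unique combination of the constants set to 1 with dimensions of force is F_au = E_h/a₀ = m_e²e⁶/((4πε₀)³ℏ⁴).
E_h = 4.354 × 10^-18 J
a₀ = 5.297 × 10^-11 m
E_h/a₀ = 8.220 × 10^-8 N

8.220 × 10^-8 N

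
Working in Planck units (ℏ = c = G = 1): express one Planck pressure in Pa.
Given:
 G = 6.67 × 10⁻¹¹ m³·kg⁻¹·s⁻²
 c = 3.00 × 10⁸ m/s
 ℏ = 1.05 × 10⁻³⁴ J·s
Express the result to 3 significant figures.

4.68 × 10¹¹³ Pa

The unique combination of the constants set to 1 with dimensions of pressure is p_P = c⁷/(ℏG²).
  = 2.19 × 10⁵⁹ / 4.67 × 10⁻⁵⁵
  = 4.68 × 10¹¹³ Pa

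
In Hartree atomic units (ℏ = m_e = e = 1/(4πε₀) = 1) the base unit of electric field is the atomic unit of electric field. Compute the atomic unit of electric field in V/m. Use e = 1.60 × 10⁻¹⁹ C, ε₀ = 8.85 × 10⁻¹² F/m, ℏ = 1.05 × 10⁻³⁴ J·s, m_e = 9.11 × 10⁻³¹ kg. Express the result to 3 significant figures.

E_au = E_h/(e a₀) = m_e²e⁵/((4πε₀)³ℏ⁴)
E_h = 4.38 × 10⁻¹⁸ J
a₀ = 5.26 × 10⁻¹¹ m
E_h/(e·a₀) = 5.20 × 10¹¹ V/m

5.20 × 10¹¹ V/m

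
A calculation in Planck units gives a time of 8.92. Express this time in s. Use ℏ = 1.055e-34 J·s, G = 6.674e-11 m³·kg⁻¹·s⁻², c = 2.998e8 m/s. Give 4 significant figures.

4.810e-43 s

One Planck time: t_P = √(ℏG/c⁵) = 5.392e-44 s.
8.92 × 5.392e-44 s = 4.810e-43 s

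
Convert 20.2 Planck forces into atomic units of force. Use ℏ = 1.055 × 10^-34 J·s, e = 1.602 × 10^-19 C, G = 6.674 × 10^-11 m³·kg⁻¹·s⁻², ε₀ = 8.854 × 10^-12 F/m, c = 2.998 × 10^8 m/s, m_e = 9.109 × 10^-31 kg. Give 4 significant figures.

2.975 × 10^52

Planck force: F_P = c⁴/G = 1.210 × 10^44 N
atomic unit of force: F_au = E_h/a₀ = m_e²e⁶/((4πε₀)³ℏ⁴) = 8.220 × 10^-8 N
20.2 × 1.210 × 10^44 / 8.220 × 10^-8 = 2.975 × 10^52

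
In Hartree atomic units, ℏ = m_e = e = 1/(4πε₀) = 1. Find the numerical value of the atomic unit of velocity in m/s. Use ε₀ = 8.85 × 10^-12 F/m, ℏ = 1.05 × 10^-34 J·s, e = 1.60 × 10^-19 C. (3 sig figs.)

From ℏ = m_e = e = 1/(4πε₀) = 1 the velocity scale is v_au = e²/(4πε₀ℏ).
  = 2.56 × 10^-38 / 1.17 × 10^-44
  = 2.19 × 10^6 m/s

2.19 × 10^6 m/s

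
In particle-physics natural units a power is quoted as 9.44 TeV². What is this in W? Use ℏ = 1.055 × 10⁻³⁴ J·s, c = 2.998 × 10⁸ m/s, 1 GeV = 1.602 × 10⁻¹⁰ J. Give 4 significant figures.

2.296 × 10²¹ W

Power is [E]/[T] = [E]²/ℏ.
1 GeV² → 1/ℏ × (1 GeV in J)² = 2.433 × 10¹⁴ W.
Convert the energy scale: 9.44 TeV² = 9.44 × 10⁶ GeV².
Result: 9.44 × 10⁶ × 2.433 × 10¹⁴ = 2.296 × 10²¹ W.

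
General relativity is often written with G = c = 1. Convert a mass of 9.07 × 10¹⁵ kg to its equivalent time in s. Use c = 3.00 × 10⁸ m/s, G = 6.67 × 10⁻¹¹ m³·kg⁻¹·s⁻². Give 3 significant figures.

2.24 × 10⁻²⁰ s

Mass → time via G/c³.
9.07 × 10¹⁵ kg × (G/c³) = 2.24 × 10⁻²⁰ s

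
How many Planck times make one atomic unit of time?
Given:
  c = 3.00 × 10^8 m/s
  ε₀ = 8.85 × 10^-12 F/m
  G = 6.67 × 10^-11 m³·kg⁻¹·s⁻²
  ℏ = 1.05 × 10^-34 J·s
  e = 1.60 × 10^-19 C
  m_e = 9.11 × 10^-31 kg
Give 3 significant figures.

atomic unit of time: τ_au = (4πε₀)²ℏ³/(m_e e⁴) = 2.40 × 10^-17 s
Planck time: t_P = √(ℏG/c⁵) = 5.37 × 10^-44 s
ratio = 2.40 × 10^-17 / 5.37 × 10^-44 = 4.47 × 10^26

4.47 × 10^26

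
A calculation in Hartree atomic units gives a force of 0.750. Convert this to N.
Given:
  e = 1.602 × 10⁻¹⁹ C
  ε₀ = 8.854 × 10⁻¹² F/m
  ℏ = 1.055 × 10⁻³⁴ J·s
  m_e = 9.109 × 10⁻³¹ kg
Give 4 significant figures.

One atomic unit of force: F_au = E_h/a₀ = m_e²e⁶/((4πε₀)³ℏ⁴) = 8.220 × 10⁻⁸ N.
0.750 × 8.220 × 10⁻⁸ N = 6.165 × 10⁻⁸ N

6.165 × 10⁻⁸ N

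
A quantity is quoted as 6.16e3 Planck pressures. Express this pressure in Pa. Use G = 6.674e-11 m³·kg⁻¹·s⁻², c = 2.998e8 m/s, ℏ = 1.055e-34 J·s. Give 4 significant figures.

One Planck pressure: p_P = c⁷/(ℏG²) = 4.632e113 Pa.
6.16e3 × 4.632e113 Pa = 2.853e117 Pa

2.853e117 Pa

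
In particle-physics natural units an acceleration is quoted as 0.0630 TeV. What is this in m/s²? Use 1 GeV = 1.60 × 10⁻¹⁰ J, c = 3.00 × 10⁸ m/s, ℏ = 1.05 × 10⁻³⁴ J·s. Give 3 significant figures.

2.88 × 10³⁴ m/s²

Acceleration is [L]/[T]² = c·[E]/ℏ.
1 GeV → c/ℏ × (1 GeV in J) = 4.57 × 10³² m/s².
Convert the energy scale: 0.0630 TeV = 63 GeV.
Result: 63 × 4.57 × 10³² = 2.88 × 10³⁴ m/s².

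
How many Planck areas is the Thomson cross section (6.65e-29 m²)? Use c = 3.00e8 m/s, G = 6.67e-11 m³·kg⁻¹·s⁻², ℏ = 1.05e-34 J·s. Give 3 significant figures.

Planck area: A_P = ℏG/c³ = 2.59e-70 m².
6.65e-29 / 2.59e-70 = 2.56e41

2.56e41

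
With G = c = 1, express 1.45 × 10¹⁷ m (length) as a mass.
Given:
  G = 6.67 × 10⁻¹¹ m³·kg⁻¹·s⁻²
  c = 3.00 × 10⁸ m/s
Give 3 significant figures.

1.96 × 10⁴⁴ kg

Length → mass via c²/G.
1.45 × 10¹⁷ m × (c²/G) = 1.96 × 10⁴⁴ kg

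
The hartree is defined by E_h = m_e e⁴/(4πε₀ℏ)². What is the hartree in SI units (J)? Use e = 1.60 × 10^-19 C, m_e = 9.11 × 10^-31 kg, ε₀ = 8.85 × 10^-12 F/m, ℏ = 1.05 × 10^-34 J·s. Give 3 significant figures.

E_h = m_e e⁴/(4πε₀ℏ)²
  = 5.97 × 10^-106 / 1.36 × 10^-88
  = 4.38 × 10^-18 J

4.38 × 10^-18 J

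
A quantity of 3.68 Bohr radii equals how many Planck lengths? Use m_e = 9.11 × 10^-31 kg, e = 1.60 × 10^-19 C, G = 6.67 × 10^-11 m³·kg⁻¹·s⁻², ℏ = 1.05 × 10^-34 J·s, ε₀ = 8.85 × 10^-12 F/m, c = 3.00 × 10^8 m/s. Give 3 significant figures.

1.20 × 10^25

Bohr radius: a₀ = 4πε₀ℏ²/(m_e e²) = 5.26 × 10^-11 m
Planck length: ℓ_P = √(ℏG/c³) = 1.61 × 10^-35 m
3.68 × 5.26 × 10^-11 / 1.61 × 10^-35 = 1.20 × 10^25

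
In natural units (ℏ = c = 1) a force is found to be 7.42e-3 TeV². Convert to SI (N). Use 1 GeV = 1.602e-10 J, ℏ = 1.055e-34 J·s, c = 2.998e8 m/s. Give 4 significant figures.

6.021e9 N

Force is [E]/[L] = [E]²/(ℏc); restore (ℏc)⁻¹.
1 GeV² → 1/(ℏc) × (1 GeV in J)² = 8.114e5 N.
Convert the energy scale: 7.42e-3 TeV² = 7.42e3 GeV².
Result: 7.42e3 × 8.114e5 = 6.021e9 N.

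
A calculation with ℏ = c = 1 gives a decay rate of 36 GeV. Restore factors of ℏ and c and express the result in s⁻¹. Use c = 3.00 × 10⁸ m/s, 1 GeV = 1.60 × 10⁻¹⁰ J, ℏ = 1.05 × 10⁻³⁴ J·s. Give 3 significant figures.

5.49 × 10²⁵ s⁻¹

A rate is [E]/ℏ; divide by ℏ.
1 GeV → 1/ℏ × (1 GeV in J) = 1.52 × 10²⁴ s⁻¹.
Result: 36 × 1.52 × 10²⁴ = 5.49 × 10²⁵ s⁻¹.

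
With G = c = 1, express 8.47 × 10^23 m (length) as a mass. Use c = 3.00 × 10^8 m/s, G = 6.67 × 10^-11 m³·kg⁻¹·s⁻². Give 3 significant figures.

Length → mass via c²/G.
8.47 × 10^23 m × (c²/G) = 1.14 × 10^51 kg

1.14 × 10^51 kg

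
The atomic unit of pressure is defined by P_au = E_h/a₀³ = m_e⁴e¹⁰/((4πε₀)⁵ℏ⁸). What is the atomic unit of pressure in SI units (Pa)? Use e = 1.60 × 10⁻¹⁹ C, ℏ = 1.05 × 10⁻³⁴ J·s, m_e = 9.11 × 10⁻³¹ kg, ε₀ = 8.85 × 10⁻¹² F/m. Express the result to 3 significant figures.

3.01 × 10¹³ Pa

P_au = E_h/a₀³ = m_e⁴e¹⁰/((4πε₀)⁵ℏ⁸)
E_h = 4.38 × 10⁻¹⁸ J
a₀ = 5.26 × 10⁻¹¹ m
E_h/a₀³ = 3.01 × 10¹³ Pa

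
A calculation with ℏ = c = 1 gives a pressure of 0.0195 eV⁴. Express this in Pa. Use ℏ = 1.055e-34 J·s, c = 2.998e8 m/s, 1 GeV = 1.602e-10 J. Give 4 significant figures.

Pressure is [E]/[L]³ = [E]⁴/(ℏc)³.
1 GeV⁴ → 1/(ℏc)³ × (1 GeV in J)⁴ = 2.082e37 Pa.
Convert the energy scale: 0.0195 eV⁴ = 1.95e-38 GeV⁴.
Result: 1.95e-38 × 2.082e37 = 0.4059 Pa.

0.4059 Pa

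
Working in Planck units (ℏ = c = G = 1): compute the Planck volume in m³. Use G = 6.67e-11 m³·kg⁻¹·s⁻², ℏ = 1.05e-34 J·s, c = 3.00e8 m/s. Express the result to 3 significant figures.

Dimensional analysis gives V_P = (ℏG/c³)^(3/2).
  = √(1.75e-209)
  = 4.18e-105 m³

4.18e-105 m³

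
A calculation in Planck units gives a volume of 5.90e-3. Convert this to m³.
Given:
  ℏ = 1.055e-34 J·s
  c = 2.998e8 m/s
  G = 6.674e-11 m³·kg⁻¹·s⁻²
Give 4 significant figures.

One Planck volume: V_P = (ℏG/c³)^(3/2) = 4.224e-105 m³.
5.90e-3 × 4.224e-105 m³ = 2.492e-107 m³

2.492e-107 m³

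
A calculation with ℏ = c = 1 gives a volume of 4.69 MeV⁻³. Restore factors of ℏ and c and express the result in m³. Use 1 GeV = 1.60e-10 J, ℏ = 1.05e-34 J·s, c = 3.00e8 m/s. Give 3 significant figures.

Volume is [L]³ = [E]⁻³·(ℏc)³.
1 GeV⁻³ → (ℏc)³ × (1 GeV in J)⁻³ = 7.63e-48 m³.
Convert the energy scale: 4.69 MeV⁻³ = 4.69e9 GeV⁻³.
Result: 4.69e9 × 7.63e-48 = 3.58e-38 m³.

3.58e-38 m³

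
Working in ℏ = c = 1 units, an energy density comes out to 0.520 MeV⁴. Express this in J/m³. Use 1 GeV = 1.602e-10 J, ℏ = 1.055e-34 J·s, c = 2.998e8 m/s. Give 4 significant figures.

1.082e25 J/m³

[E]/[L]³ = [E]⁴/(ℏc)³; restore (ℏc)⁻³.
1 GeV⁴ → 1/(ℏc)³ × (1 GeV in J)⁴ = 2.082e37 J/m³.
Convert the energy scale: 0.520 MeV⁴ = 5.20e-13 GeV⁴.
Result: 5.20e-13 × 2.082e37 = 1.082e25 J/m³.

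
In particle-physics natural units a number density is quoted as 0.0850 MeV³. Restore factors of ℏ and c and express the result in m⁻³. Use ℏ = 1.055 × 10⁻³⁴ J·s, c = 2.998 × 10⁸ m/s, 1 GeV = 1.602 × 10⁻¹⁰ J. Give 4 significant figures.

1.104 × 10³⁷ m⁻³

Number density is [L]⁻³ = [E]³/(ℏc)³.
1 GeV³ → 1/(ℏc)³ × (1 GeV in J)³ = 1.299 × 10⁴⁷ m⁻³.
Convert the energy scale: 0.0850 MeV³ = 8.50 × 10⁻¹¹ GeV³.
Result: 8.50 × 10⁻¹¹ × 1.299 × 10⁴⁷ = 1.104 × 10³⁷ m⁻³.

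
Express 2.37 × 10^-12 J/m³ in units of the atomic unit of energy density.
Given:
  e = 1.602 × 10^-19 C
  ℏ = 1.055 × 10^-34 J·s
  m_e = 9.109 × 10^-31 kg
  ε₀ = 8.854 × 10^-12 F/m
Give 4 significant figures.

atomic unit of energy density: u_au = E_h/a₀³ = m_e⁴e¹⁰/((4πε₀)⁵ℏ⁸) = 2.929 × 10^13 J/m³.
2.37 × 10^-12 / 2.929 × 10^13 = 8.091 × 10^-26

8.091 × 10^-26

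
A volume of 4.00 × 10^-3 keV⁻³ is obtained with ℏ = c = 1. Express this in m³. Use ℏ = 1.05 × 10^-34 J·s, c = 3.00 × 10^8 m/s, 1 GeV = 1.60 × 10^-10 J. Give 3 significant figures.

3.05 × 10^-32 m³

Volume is [L]³ = [E]⁻³·(ℏc)³.
1 GeV⁻³ → (ℏc)³ × (1 GeV in J)⁻³ = 7.63 × 10^-48 m³.
Convert the energy scale: 4.00 × 10^-3 keV⁻³ = 4.00 × 10^15 GeV⁻³.
Result: 4.00 × 10^15 × 7.63 × 10^-48 = 3.05 × 10^-32 m³.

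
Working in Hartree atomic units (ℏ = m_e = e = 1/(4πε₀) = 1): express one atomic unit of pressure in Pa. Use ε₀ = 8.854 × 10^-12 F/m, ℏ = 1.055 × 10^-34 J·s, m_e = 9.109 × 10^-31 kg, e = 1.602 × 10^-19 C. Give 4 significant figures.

Dimensional analysis gives P_au = E_h/a₀³ = m_e⁴e¹⁰/((4πε₀)⁵ℏ⁸).
E_h = 4.354 × 10^-18 J
a₀ = 5.297 × 10^-11 m
E_h/a₀³ = 2.929 × 10^13 Pa

2.929 × 10^13 Pa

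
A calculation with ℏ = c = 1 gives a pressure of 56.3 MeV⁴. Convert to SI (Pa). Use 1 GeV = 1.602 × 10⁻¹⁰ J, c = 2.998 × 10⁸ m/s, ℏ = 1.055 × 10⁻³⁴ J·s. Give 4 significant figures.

Pressure is [E]/[L]³ = [E]⁴/(ℏc)³.
1 GeV⁴ → 1/(ℏc)³ × (1 GeV in J)⁴ = 2.082 × 10³⁷ Pa.
Convert the energy scale: 56.3 MeV⁴ = 5.63 × 10⁻¹¹ GeV⁴.
Result: 5.63 × 10⁻¹¹ × 2.082 × 10³⁷ = 1.172 × 10²⁷ Pa.

1.172 × 10²⁷ Pa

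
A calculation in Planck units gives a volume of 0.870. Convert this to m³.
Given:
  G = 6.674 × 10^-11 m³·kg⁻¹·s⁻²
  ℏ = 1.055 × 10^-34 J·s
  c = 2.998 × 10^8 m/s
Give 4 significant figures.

3.675 × 10^-105 m³

One Planck volume: V_P = (ℏG/c³)^(3/2) = 4.224 × 10^-105 m³.
0.870 × 4.224 × 10^-105 m³ = 3.675 × 10^-105 m³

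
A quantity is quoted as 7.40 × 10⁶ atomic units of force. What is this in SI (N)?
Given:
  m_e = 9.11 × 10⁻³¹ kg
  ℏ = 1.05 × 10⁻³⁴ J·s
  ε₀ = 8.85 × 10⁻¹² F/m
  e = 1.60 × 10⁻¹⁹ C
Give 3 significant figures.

One atomic unit of force: F_au = E_h/a₀ = m_e²e⁶/((4πε₀)³ℏ⁴) = 8.33 × 10⁻⁸ N.
7.40 × 10⁶ × 8.33 × 10⁻⁸ N = 0.616 N

0.616 N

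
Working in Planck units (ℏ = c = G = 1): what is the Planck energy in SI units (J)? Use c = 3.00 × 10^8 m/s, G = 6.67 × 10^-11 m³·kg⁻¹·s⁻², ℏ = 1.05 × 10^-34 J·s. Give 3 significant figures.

1.96 × 10^9 J

From ℏ = c = G = 1 the energy scale is E_P = √(ℏc⁵/G).
  = √(3.83 × 10^18)
  = 1.96 × 10^9 J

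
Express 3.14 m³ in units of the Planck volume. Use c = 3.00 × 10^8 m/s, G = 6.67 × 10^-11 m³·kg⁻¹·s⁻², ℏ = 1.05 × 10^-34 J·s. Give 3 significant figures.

7.52 × 10^104

Planck volume: V_P = (ℏG/c³)^(3/2) = 4.18 × 10^-105 m³.
3.14 / 4.18 × 10^-105 = 7.52 × 10^104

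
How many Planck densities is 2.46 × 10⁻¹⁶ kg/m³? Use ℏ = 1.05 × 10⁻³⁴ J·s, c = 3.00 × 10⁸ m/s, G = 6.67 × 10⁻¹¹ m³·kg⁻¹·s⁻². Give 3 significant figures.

4.73 × 10⁻¹¹³

Planck density: ρ_P = c⁵/(ℏG²) = 5.20 × 10⁹⁶ kg/m³.
2.46 × 10⁻¹⁶ / 5.20 × 10⁹⁶ = 4.73 × 10⁻¹¹³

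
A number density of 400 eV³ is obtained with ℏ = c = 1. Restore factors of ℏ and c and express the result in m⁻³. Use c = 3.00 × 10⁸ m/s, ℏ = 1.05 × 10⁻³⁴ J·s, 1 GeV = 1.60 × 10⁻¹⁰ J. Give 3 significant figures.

Number density is [L]⁻³ = [E]³/(ℏc)³.
1 GeV³ → 1/(ℏc)³ × (1 GeV in J)³ = 1.31 × 10⁴⁷ m⁻³.
Convert the energy scale: 400 eV³ = 4.00 × 10⁻²⁵ GeV³.
Result: 4.00 × 10⁻²⁵ × 1.31 × 10⁴⁷ = 5.24 × 10²² m⁻³.

5.24 × 10²² m⁻³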